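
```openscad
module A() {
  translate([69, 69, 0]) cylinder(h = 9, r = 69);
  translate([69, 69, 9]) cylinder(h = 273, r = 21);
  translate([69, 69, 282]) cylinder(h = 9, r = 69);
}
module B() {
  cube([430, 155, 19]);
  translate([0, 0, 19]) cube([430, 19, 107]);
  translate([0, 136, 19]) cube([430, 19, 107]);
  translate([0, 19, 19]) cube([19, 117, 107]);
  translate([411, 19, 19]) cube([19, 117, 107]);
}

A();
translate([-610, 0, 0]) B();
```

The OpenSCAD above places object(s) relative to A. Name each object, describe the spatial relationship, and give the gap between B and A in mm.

A is a spool. B is an open box. The open box is on the floor beside the spool on its −x side. The gap between the open box and the spool is 180 mm.

The open box's nearest face is 180 mm from the spool's −x face.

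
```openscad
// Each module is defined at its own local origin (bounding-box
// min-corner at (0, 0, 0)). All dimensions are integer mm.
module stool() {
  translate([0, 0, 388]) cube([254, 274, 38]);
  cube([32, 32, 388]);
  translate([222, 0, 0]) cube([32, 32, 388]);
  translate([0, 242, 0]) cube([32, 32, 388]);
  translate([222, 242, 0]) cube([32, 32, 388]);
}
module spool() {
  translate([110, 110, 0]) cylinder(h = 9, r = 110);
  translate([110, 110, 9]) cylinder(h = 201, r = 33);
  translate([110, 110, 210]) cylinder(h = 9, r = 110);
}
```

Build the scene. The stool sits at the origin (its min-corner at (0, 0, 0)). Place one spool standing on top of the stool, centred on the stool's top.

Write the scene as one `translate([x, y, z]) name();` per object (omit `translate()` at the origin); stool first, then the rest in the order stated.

stool();
translate([17, 27, 426]) spool();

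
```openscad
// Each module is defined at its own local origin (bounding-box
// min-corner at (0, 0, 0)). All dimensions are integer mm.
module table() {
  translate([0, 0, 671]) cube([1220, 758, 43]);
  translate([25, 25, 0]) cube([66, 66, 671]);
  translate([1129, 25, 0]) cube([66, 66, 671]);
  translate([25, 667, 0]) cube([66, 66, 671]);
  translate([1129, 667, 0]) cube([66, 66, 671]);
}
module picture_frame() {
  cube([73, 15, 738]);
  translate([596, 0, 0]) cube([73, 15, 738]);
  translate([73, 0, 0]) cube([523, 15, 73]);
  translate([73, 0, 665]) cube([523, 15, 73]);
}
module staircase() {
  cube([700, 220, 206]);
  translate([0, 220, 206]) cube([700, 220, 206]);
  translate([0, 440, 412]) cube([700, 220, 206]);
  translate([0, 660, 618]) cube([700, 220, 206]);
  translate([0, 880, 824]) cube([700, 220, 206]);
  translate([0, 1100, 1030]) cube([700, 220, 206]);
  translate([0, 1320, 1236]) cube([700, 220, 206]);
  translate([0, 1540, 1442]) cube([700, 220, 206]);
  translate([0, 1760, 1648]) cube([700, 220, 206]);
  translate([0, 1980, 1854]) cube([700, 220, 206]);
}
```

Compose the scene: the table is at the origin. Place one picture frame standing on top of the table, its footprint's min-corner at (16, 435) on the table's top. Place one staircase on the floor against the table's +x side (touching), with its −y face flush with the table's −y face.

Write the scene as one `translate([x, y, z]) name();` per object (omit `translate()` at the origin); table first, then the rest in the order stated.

table();
translate([16, 435, 714]) picture_frame();
translate([1220, 0, 0]) staircase();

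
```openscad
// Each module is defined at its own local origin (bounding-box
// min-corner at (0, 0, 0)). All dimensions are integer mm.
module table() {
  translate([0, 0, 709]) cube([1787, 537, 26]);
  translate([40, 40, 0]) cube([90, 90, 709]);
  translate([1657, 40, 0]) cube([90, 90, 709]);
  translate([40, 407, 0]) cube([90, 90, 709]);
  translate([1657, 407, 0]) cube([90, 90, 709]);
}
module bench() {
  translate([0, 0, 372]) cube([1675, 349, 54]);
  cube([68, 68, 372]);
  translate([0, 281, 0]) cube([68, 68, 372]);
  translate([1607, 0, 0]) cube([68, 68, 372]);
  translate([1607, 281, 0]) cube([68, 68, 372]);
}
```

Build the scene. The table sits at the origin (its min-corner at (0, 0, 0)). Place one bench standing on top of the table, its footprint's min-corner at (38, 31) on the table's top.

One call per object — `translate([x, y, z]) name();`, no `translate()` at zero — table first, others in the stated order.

table();
translate([38, 31, 735]) bench();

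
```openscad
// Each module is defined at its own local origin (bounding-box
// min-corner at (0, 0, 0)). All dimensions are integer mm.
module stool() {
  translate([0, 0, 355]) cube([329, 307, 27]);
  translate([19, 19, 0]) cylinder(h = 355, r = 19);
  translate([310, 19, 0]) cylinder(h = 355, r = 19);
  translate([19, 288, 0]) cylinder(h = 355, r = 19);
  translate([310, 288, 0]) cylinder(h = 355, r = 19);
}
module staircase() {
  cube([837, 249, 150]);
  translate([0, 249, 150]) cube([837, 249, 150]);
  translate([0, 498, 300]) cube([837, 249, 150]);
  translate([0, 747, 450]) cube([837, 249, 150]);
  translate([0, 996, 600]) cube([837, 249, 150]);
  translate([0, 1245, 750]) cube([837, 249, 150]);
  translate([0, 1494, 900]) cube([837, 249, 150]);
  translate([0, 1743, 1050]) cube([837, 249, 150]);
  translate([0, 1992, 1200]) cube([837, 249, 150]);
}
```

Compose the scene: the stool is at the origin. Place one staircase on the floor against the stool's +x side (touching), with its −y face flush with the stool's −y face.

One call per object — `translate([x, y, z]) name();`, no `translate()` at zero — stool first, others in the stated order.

stool();
translate([329, 0, 0]) staircase();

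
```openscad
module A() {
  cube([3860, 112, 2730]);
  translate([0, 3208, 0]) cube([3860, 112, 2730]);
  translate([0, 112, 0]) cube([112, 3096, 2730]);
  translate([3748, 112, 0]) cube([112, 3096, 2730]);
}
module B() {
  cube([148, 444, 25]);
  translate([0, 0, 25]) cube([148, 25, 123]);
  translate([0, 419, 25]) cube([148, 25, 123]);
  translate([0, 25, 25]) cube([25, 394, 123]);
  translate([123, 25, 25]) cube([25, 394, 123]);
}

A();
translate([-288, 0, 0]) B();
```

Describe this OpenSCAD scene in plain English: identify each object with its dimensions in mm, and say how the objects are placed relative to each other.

A is a box-shaped house frame (walls only): outside footprint 3860×3320 mm, wall height 2730 mm, wall thickness 112 mm. The two y-facing walls run the full x-width; the two x-facing walls fit between the inner faces of the y-facing walls.

B is an open storage box with external size 148×444×148 mm and wall thickness 25 mm (the base is also 25 mm thick). The base covers the whole footprint; the four walls stand on the base, with the y-facing walls full-width and the x-facing walls fitting between their inner faces.

The open box is on the floor beside the house frame on its −x side.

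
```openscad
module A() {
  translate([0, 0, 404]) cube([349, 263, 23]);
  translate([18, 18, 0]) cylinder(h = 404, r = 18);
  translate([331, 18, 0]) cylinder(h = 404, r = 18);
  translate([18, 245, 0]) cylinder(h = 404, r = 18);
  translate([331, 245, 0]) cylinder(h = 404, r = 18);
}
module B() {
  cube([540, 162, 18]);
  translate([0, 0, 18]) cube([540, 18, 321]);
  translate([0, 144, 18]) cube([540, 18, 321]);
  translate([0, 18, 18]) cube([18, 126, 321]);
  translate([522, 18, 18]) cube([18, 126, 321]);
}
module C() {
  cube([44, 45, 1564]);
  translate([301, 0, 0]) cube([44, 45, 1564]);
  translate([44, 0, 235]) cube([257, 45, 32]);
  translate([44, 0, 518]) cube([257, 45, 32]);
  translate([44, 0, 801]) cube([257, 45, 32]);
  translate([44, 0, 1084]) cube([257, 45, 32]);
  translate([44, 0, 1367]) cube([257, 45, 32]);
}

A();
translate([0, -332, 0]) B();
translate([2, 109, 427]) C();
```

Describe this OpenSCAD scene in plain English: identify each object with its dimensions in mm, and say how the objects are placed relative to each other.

A is a four-legged stool. The seat is 349×263 mm, 23 mm thick, top at z = 427 mm. It stands on four round legs, each 36 mm in diameter, from z = 0 to the seat underside, each leg's axis is inset half a diameter from the nearest pair of seat edges (so the leg's bounding box is flush with the corner).

B is an open-topped rectangular box: outside dimensions 540×162×339 mm, with a uniform wall and base thickness of 18 mm. The base is a full 540×162 slab on the floor; four walls sit on top of the base. The front and back walls (the −y and +y sides) span the full width; the two side walls fit between them.

C is a straight ladder. Two 44×45 mm vertical rails, 1564 mm tall, stand 345 mm apart (outside-to-outside) with their front faces coplanar on the −y side. 5 rungs, each 45 mm deep and 32 mm tall, span between the inner faces of the rails, front faces flush with the rails. The lowest rung's underside is at z = 235 mm and rungs are spaced 283 mm apart (underside to underside).

The open box is on the floor beside the stool on its −y side. The ladder is on top of the stool, centred.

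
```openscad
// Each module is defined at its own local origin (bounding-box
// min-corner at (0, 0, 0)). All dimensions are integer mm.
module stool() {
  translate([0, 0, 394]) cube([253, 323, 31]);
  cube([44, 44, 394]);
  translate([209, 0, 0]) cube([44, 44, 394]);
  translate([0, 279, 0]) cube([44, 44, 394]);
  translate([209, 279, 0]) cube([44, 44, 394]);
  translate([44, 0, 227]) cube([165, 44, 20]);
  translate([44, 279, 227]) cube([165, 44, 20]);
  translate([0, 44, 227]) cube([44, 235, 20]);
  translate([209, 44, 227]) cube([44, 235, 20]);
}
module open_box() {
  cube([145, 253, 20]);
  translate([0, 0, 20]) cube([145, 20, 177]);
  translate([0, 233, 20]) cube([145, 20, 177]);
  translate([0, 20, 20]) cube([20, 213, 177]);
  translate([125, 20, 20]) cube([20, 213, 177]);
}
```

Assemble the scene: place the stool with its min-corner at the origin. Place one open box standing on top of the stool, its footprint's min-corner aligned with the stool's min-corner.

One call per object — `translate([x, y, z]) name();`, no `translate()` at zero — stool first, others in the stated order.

stool();
translate([0, 0, 425]) open_box();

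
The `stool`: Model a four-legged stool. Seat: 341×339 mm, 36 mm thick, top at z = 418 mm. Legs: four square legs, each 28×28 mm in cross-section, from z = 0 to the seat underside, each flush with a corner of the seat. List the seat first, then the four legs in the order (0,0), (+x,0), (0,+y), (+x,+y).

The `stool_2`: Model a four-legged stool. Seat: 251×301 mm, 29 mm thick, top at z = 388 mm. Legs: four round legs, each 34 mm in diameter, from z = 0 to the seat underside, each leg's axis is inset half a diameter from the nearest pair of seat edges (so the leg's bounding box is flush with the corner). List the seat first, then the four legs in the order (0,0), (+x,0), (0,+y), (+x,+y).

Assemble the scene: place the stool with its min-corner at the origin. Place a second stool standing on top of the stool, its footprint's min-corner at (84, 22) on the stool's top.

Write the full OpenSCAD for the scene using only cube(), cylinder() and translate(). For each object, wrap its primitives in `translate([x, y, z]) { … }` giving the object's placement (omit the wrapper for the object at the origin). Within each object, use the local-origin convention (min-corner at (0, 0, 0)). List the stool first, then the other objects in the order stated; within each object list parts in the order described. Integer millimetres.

translate([0, 0, 382]) cube([341, 339, 36]);
cube([28, 28, 382]);
translate([313, 0, 0]) cube([28, 28, 382]);
translate([0, 311, 0]) cube([28, 28, 382]);
translate([313, 311, 0]) cube([28, 28, 382]);
translate([84, 22, 418]) {
  translate([0, 0, 359]) cube([251, 301, 29]);
  translate([17, 17, 0]) cylinder(h = 359, r = 17);
  translate([234, 17, 0]) cylinder(h = 359, r = 17);
  translate([17, 284, 0]) cylinder(h = 359, r = 17);
  translate([234, 284, 0]) cylinder(h = 359, r = 17);
}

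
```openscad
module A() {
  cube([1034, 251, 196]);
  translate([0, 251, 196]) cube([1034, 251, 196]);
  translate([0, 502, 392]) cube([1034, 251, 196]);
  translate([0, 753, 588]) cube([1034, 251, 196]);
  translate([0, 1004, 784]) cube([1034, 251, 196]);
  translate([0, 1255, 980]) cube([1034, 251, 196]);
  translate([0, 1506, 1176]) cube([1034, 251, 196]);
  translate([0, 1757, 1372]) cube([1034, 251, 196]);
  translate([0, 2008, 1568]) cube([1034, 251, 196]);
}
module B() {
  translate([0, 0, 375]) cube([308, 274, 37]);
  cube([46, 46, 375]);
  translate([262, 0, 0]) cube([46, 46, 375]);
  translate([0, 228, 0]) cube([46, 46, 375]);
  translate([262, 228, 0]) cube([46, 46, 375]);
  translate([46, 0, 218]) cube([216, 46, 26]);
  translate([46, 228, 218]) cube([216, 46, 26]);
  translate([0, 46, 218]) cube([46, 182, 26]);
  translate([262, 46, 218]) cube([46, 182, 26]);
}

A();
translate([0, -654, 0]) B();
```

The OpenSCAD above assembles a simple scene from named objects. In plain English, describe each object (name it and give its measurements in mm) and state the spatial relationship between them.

A is a run of 9 identical solid stair steps. Each tread is 1034×251 mm and each step block is 196 mm high. Step 1 rests on the floor; step k is offset from step 1 by (k−1)×251 mm in y and (k−1)×196 mm in z.

B is a four-legged stool. The seat is 308×274 mm, 37 mm thick, top at z = 412 mm. It stands on four square legs, each 46×46 mm in cross-section, from z = 0 to the seat underside, each flush with a corner of the seat. Four stretchers, 46 mm wide and 26 mm tall, connect adjacent legs with their undersides at z = 218 mm, each running between the inner faces of the legs it joins and aligned with the legs' outer faces on the other axis.

The stool is on the floor beside the staircase on its −y side.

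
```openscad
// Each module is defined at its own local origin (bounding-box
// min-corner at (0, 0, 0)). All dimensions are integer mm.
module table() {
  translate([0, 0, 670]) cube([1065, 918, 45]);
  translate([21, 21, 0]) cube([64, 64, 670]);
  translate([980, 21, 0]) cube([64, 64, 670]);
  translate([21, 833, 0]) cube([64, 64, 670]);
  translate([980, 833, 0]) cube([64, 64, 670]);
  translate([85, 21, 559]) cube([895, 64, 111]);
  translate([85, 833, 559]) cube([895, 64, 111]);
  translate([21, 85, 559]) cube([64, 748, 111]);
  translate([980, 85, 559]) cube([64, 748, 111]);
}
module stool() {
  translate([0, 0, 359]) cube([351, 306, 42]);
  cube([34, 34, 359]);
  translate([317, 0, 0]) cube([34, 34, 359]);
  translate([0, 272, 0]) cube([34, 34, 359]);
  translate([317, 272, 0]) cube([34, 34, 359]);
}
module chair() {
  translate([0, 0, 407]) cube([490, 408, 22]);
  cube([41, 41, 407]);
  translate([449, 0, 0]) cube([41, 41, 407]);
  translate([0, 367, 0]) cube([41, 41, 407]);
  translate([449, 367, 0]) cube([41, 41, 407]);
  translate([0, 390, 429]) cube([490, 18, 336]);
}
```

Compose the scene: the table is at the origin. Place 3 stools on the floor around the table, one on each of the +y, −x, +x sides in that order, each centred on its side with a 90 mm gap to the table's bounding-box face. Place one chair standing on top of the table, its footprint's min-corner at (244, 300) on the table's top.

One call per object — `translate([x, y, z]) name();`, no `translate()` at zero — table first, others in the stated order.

table();
translate([357, 1008, 0]) stool();
translate([-441, 306, 0]) stool();
translate([1155, 306, 0]) stool();
translate([244, 300, 715]) chair();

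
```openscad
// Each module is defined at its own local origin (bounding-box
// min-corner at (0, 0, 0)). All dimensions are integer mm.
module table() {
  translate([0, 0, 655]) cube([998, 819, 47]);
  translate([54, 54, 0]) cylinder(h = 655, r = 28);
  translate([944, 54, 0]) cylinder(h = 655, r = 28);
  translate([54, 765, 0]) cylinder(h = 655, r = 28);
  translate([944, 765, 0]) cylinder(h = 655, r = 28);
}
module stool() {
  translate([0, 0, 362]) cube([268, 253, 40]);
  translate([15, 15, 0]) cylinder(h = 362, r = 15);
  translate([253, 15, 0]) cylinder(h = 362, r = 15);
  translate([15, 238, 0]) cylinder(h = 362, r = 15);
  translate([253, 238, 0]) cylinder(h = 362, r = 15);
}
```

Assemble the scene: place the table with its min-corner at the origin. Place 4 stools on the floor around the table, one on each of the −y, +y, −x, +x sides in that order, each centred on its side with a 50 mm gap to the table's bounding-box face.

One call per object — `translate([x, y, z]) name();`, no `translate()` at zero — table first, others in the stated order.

table();
translate([365, -303, 0]) stool();
translate([365, 869, 0]) stool();
translate([-318, 283, 0]) stool();
translate([1048, 283, 0]) stool();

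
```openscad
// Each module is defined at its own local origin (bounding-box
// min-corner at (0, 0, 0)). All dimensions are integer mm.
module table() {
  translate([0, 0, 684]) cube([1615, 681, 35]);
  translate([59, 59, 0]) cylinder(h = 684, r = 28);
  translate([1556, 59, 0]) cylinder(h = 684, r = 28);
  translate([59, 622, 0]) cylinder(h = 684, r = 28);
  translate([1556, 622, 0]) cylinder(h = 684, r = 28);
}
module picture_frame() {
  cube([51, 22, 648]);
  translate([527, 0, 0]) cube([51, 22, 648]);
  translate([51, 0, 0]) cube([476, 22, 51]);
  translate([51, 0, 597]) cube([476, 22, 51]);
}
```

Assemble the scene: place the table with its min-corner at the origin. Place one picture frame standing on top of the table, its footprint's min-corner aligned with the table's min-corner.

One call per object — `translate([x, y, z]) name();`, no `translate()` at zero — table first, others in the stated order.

table();
translate([0, 0, 719]) picture_frame();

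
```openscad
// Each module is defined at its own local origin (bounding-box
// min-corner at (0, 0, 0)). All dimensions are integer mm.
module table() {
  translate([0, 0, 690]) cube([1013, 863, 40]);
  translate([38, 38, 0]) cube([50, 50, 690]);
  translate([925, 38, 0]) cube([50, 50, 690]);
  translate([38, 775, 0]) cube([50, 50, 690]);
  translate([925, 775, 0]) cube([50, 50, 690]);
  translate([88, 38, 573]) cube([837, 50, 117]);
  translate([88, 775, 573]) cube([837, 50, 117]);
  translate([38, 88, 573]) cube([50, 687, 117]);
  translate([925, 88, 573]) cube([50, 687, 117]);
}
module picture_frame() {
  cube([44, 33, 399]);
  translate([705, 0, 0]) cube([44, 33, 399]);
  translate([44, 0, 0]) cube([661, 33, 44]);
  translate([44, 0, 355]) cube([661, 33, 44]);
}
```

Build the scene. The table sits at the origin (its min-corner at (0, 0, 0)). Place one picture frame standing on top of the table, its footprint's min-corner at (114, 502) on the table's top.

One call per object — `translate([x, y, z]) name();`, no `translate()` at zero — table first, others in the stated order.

table();
translate([114, 502, 730]) picture_frame();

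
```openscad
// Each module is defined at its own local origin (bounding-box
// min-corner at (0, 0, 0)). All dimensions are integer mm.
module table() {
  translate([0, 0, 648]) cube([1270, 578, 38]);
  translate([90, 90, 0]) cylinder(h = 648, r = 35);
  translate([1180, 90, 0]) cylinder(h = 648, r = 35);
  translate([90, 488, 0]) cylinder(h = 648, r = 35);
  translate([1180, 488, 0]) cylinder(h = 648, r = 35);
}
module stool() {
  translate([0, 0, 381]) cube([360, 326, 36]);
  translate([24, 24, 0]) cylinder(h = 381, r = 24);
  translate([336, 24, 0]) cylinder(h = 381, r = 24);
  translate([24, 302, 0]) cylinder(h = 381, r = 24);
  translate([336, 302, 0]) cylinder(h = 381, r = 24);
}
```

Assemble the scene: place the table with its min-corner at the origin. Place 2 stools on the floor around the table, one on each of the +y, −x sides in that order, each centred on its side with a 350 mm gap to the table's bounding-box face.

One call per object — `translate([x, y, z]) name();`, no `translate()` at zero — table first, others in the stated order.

table();
translate([455, 928, 0]) stool();
translate([-710, 126, 0]) stool();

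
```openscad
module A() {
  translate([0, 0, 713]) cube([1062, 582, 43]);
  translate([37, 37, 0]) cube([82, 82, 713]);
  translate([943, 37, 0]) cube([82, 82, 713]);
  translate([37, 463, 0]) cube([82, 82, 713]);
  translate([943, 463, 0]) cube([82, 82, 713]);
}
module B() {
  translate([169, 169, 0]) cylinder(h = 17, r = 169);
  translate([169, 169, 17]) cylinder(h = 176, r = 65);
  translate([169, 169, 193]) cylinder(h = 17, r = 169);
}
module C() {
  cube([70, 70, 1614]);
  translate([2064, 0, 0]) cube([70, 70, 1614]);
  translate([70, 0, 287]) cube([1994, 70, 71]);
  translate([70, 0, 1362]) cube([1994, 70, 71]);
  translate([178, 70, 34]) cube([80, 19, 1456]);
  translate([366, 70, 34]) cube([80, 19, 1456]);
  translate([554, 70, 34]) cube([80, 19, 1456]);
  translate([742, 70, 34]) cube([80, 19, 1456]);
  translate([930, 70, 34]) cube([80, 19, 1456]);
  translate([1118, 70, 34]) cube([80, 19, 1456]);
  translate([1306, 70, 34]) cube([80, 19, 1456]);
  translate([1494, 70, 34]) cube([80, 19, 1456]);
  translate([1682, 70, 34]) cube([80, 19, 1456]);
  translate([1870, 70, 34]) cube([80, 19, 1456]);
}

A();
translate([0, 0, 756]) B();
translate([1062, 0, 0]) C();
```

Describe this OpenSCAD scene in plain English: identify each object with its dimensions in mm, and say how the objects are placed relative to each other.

A is a table with a 1062×582 mm rectangular top, 43 mm thick, top surface at z = 756 mm, supported by four 82×82 mm square legs, each inset 37 mm from the nearest pair of top edges, running from the floor.

B is a spool: two coaxial disc flanges of radius 169 mm and thickness 17 mm, joined by a core cylinder of radius 65 mm and height 176 mm. The lower flange rests on z = 0 and the three cylinders share a vertical axis.

C is a fence section. Two 70×70 mm posts, 1614 mm tall, stand on the floor with a clear span of 1994 mm between their inner faces. Two horizontal rails of 70×71 mm section span the gap between the posts with their undersides at z = 287 mm and z = 1362 mm, flush with the posts' −y face. 10 pickets, each 80 mm wide, 19 mm thick and 1456 mm tall, are fixed to the +y face of the rails with their bottoms at z = 34 mm, evenly spaced across the span with equal gaps (rounded down to the nearest mm) at the −x end and between each pair — any rounding remainder accumulates at the +x end.

The spool is on top of the table. The fence section is against the table's +x side, with their −y faces flush.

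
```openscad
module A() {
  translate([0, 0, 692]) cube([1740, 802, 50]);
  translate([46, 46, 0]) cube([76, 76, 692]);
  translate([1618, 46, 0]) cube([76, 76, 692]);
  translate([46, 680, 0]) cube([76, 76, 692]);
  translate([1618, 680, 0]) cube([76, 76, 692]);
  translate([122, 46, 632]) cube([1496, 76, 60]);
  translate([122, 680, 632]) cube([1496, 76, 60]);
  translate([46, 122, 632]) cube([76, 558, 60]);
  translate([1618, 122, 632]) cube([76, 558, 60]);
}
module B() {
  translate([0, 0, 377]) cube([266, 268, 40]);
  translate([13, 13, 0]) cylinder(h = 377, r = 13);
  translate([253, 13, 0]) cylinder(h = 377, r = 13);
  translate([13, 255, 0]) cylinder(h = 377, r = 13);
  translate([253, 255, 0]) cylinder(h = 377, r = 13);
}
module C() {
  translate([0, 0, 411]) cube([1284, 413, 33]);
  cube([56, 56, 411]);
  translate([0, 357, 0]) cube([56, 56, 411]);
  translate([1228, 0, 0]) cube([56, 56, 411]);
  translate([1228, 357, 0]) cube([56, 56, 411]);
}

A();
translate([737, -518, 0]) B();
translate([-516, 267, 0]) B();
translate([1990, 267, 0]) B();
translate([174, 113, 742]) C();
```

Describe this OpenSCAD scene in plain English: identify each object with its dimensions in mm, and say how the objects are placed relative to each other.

A is a rectangular dining table. The top is 1740×802×50 mm with its upper surface at z = 742 mm. It stands on four 76×76 mm square legs, each inset 46 mm from the nearest pair of top edges, running from the floor to the underside of the top. Four apron rails, 76 mm thick and 60 mm tall, run between adjacent legs with their top edges flush with the underside of the top and their outer faces flush with the legs' outer faces.

B is a four-legged stool. The seat is a 266×268×40 mm slab whose top surface is at z = 417 mm; four round legs, each 26 mm in diameter, run from the floor (z = 0) to the underside of the seat, each leg's axis is inset half a diameter from the nearest pair of seat edges (so the leg's bounding box is flush with the corner).

C is a bench: a 1284×413 mm seat slab, 33 mm thick, top at z = 444 mm, on four 56×56 mm square legs flush with the seat corners and standing on z = 0.

Three stools sit around the table at the −y, −x, +x sides. The bench is on top of the table.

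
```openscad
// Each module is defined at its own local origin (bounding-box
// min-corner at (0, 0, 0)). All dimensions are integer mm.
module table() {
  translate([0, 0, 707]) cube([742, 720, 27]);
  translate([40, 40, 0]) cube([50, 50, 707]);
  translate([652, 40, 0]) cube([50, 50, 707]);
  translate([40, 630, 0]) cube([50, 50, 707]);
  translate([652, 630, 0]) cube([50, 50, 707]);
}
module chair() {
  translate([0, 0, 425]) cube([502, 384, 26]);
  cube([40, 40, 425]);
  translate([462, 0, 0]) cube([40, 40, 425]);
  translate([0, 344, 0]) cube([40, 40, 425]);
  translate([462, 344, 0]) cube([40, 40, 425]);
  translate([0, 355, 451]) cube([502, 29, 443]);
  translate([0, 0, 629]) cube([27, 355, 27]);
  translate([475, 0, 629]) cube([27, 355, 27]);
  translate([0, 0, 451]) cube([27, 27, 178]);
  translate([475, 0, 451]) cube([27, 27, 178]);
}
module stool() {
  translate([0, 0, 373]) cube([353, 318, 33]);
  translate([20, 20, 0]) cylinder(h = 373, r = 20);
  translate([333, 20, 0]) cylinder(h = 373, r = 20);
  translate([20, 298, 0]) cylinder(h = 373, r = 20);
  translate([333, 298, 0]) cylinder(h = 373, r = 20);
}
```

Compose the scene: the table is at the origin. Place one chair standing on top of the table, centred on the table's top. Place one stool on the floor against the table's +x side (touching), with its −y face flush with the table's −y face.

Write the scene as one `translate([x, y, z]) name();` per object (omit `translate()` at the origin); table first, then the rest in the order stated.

table();
translate([120, 168, 734]) chair();
translate([742, 0, 0]) stool();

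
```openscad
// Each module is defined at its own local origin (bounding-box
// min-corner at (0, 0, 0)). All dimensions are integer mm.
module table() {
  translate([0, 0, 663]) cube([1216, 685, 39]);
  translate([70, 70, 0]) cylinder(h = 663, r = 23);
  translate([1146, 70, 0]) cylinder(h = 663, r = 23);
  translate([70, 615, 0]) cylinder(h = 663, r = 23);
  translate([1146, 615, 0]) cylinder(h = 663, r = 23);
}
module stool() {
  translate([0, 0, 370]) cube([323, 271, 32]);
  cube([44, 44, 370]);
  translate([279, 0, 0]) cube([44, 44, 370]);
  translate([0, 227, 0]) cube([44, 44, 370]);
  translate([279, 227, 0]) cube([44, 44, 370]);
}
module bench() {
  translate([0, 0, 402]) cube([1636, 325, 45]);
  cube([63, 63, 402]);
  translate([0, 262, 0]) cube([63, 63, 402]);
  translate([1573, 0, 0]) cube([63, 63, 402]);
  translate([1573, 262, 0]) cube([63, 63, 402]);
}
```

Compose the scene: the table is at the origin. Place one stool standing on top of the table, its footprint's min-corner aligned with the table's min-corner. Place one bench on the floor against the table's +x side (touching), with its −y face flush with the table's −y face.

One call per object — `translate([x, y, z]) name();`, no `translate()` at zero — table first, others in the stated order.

table();
translate([0, 0, 702]) stool();
translate([1216, 0, 0]) bench();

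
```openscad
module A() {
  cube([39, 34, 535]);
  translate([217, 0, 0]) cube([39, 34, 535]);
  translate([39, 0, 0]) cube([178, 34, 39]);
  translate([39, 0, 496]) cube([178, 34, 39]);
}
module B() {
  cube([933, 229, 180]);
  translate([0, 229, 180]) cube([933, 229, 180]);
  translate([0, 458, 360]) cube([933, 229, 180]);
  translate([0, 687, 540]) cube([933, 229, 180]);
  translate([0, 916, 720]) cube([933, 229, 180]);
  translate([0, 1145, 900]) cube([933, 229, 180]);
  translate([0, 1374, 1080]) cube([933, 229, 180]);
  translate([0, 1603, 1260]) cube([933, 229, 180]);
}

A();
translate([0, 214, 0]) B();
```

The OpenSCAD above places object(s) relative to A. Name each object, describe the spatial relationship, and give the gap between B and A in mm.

The staircase's nearest face is 180 mm from the picture frame's +y face.

A is a picture frame. B is a staircase. The staircase is on the floor beside the picture frame on its +y side. The gap between the staircase and the picture frame is 180 mm.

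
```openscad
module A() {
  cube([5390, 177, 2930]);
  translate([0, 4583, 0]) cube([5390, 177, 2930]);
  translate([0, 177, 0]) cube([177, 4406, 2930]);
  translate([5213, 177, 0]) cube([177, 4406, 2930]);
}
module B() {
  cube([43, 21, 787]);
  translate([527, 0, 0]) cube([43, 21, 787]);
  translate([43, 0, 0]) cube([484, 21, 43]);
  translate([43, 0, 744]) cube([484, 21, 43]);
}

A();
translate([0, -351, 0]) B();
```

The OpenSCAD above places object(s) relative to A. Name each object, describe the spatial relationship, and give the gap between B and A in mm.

A is a house frame. B is a picture frame. The picture frame is on the floor beside the house frame on its −y side. The gap between the picture frame and the house frame is 330 mm.

The picture frame's nearest face is 330 mm from the house frame's −y face.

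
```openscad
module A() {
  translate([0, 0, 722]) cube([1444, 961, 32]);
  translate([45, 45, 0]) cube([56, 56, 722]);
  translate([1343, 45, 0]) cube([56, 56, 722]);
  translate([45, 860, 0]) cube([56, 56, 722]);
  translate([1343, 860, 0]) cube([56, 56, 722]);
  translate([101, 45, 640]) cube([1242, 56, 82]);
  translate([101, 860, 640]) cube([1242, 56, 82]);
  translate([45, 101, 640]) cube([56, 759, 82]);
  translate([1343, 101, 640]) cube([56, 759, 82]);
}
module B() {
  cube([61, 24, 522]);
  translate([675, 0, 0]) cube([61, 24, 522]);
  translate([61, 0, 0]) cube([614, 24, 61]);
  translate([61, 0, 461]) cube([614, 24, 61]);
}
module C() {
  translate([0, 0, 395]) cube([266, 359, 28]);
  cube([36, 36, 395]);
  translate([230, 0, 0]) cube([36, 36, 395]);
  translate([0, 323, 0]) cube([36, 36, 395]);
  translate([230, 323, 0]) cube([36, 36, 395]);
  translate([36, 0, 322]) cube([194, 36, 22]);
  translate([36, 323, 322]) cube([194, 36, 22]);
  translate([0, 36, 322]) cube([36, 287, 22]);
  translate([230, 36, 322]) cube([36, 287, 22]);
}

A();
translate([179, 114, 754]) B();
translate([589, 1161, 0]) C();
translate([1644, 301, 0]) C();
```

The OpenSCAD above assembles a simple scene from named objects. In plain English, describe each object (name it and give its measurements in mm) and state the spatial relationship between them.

A is a table with a 1444×961 mm rectangular top, 32 mm thick, top surface at z = 754 mm, supported by four 56×56 mm square legs, each inset 45 mm from the nearest pair of top edges, running from the floor. Four apron rails, 56 mm thick and 82 mm tall, run between adjacent legs with their top edges flush with the underside of the top and their outer faces flush with the legs' outer faces.

B is a picture frame with a 614×400 mm rectangular opening (x by z) and a uniform 61 mm border on every side. Frame depth is 24 mm along y. It is built from two vertical stiles running the full outside height and two horizontal rails spanning the gap between the stiles.

C is a four-legged stool. The seat is 266×359 mm, 28 mm thick, top at z = 423 mm. It stands on four square legs, each 36×36 mm in cross-section, from z = 0 to the seat underside, each flush with a corner of the seat. Four stretchers, 36 mm wide and 22 mm tall, connect adjacent legs with their undersides at z = 322 mm, each running between the inner faces of the legs it joins and aligned with the legs' outer faces on the other axis.

The picture frame is on top of the table. Two stools sit around the table at the +y, +x sides.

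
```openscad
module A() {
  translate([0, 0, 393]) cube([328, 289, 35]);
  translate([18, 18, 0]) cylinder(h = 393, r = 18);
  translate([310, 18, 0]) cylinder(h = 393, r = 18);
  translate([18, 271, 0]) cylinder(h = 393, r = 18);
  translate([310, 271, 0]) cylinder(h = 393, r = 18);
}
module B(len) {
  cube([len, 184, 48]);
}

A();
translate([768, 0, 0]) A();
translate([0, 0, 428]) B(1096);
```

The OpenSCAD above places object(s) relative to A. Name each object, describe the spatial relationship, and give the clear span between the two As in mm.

Second stool starts at x = 768; first ends at x = 328; clear span = 768 − 328 = 440 mm.

A is a stool. B is a beam. A beam spans the tops of two stools. The clear span between the two stools is 440 mm.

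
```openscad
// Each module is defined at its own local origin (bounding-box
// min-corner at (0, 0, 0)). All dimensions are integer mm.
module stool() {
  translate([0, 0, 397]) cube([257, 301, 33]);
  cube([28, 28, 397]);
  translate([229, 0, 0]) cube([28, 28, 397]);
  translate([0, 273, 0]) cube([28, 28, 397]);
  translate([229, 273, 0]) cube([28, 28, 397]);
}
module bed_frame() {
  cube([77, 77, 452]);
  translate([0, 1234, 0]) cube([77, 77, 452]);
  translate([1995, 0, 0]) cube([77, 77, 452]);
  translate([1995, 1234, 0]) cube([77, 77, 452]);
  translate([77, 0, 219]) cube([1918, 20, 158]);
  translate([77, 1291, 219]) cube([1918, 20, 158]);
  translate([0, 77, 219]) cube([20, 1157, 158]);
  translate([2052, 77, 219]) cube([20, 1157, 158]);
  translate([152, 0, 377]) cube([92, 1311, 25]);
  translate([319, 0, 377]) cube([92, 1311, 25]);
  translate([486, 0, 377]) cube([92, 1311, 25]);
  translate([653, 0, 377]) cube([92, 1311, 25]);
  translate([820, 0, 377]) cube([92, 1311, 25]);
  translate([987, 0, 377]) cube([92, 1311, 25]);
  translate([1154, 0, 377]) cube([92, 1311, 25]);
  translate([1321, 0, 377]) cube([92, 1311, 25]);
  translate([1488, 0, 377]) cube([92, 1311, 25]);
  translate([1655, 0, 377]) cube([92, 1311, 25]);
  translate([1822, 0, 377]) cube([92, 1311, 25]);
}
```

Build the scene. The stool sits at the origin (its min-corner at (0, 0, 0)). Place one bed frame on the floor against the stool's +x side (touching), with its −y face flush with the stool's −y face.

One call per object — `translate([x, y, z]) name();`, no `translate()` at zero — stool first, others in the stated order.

stool();
translate([257, 0, 0]) bed_frame();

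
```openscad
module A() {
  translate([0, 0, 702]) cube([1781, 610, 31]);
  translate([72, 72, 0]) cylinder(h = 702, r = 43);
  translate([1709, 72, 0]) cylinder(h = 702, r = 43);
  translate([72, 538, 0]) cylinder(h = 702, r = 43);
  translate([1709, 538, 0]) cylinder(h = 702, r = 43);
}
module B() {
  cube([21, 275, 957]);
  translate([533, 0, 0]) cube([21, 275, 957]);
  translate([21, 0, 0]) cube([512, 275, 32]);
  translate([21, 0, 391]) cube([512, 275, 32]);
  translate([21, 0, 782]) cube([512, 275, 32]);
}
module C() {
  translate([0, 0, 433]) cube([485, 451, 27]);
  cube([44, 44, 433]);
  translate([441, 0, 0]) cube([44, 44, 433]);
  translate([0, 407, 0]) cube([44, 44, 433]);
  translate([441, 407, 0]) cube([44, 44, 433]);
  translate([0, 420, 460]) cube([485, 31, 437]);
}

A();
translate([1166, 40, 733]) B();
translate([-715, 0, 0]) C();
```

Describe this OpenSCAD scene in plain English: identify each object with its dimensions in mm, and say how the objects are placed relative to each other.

A is a table: top 1781 mm (x) × 610 mm (y), 31 mm thick, upper face at z = 733 mm, on four round legs of 86 mm diameter, each leg's bounding box inset 29 mm from the nearest pair of top edges, running from z = 0 to the bottom of the top.

B is a bookshelf 554 mm wide overall, 275 mm deep and 957 mm tall. The two sides are 21 mm thick vertical panels. 3 horizontal shelves of 32 mm thickness span between the inner faces of the sides; the lowest shelf sits on the floor and shelves are stacked with a clear vertical gap of 359 mm between each pair.

C is a chair. The seat is a 485×451×27 mm slab with its top at z = 460 mm, on four 44×44 mm corner legs (flush with the seat edges, standing on z = 0). A flat backrest 31 mm thick, 437 mm tall, spans the full seat width and rises from the seat top along its +y edge, rear face flush with the rear of the seat.

The bookshelf is on top of the table. The chair is on the floor beside the table on its −x side.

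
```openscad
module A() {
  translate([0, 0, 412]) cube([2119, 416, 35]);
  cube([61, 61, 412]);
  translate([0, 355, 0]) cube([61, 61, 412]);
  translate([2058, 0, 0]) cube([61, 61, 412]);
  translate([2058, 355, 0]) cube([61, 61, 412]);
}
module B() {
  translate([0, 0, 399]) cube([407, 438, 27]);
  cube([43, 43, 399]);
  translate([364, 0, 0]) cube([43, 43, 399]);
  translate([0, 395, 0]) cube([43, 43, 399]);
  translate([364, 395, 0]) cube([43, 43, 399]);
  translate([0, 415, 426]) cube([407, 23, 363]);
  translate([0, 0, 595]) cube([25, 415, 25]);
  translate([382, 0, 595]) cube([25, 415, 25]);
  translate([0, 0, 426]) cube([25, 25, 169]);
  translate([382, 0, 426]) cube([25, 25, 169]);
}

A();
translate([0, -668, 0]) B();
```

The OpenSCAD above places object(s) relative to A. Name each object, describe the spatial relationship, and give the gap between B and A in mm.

The chair's nearest face is 230 mm from the bench's −y face.

A is a bench. B is a chair. The chair is on the floor beside the bench on its −y side. The gap between the chair and the bench is 230 mm.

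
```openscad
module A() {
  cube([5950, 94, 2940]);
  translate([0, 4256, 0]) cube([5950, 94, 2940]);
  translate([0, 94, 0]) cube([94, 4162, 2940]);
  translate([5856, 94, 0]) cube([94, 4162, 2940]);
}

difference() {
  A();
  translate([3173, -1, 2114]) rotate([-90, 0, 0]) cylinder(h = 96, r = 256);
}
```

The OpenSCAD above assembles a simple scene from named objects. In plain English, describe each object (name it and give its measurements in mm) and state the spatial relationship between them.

A is the wall frame of a small rectangular building: four walls, each 2940 mm tall and 94 mm thick, enclosing a footprint 5950 mm (x) by 4350 mm (y) outside-to-outside, with no floor or roof. The front and back walls (the −y and +y sides) span the full width; the two side walls fit between them.

The house frame has a circular hole of radius 256 mm through its front wall, centred at (x = 3173, z = 2114).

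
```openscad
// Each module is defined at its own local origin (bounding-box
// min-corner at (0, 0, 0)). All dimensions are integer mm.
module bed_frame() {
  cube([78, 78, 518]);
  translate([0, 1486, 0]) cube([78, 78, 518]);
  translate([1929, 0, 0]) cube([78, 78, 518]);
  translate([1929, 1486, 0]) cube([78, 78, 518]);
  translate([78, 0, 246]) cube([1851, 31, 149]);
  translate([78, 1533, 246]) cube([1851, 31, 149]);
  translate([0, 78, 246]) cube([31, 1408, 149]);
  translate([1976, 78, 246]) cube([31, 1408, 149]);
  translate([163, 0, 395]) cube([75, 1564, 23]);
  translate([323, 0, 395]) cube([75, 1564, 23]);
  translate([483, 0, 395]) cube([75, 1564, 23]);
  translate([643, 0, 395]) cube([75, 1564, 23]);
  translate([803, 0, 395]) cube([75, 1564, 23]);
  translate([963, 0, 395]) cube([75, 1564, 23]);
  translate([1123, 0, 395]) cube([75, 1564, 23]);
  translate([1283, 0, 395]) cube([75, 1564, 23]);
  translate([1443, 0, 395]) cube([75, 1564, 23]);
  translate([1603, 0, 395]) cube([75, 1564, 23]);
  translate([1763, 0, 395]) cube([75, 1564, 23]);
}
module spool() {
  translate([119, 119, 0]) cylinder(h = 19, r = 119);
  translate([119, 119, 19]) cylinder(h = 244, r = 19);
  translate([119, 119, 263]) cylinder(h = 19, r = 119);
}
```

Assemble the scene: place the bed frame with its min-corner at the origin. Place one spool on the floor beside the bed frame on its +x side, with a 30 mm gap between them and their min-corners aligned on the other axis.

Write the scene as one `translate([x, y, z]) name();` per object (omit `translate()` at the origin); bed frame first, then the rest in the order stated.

bed_frame();
translate([2037, 0, 0]) spool();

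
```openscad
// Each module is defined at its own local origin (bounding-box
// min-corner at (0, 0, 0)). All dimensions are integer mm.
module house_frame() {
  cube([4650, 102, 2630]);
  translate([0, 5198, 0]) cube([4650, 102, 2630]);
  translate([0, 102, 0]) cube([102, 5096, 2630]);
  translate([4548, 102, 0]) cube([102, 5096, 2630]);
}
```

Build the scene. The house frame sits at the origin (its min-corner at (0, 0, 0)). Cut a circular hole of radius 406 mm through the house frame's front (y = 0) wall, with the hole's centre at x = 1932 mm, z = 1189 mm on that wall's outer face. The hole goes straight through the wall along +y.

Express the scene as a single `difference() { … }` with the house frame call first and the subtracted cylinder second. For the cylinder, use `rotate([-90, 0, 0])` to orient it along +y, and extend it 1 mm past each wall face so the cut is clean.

difference() {
  house_frame();
  translate([1932, -1, 1189]) rotate([-90, 0, 0]) cylinder(h = 104, r = 406);
}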